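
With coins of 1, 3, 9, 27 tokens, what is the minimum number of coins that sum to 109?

Greedy: take as many of the largest coin as possible, then repeat with the remainder.
109 = 4×27 + 1×1
Total coins = 4 + 1 = 5

5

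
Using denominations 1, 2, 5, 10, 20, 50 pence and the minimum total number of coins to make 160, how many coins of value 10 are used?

1

160 − 3×50→10 − 1×10→0
Count of 10: 1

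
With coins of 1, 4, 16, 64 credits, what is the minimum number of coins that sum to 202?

202 = 3×64 + 2×4 + 2×1
Total coins = 3 + 2 + 2 = 7

7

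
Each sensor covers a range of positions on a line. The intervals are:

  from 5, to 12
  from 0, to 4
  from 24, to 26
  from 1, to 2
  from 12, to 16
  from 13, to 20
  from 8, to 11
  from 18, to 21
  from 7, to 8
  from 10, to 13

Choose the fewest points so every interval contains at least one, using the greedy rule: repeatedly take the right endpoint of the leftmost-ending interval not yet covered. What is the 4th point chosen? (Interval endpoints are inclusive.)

Sorted: [1,2] [0,4] [7,8] [8,11] [5,12] [10,13] [12,16] [13,20] [18,21] [24,26]
{[1,2],[0,4]} hit by 2; {[7,8],[8,11],[5,12]} hit by 8; {[10,13],[12,16],[13,20]} hit by 13; {[18,21]} hit by 21; {[24,26]} hit by 26.
Points: 2, 8, 13, 21, 26 (5 total).

21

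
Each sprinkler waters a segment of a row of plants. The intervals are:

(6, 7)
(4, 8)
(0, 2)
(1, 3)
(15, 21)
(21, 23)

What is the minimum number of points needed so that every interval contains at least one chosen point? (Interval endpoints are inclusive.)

3

Sort by right endpoint; whenever an interval is uncovered, place a point at its right end.
Sorted: [0,2] [1,3] [6,7] [4,8] [15,21] [21,23]
{[0,2],[1,3]} hit by 2; {[6,7],[4,8]} hit by 7; {[15,21],[21,23]} hit by 21.
Points: 2, 7, 21 (3 total).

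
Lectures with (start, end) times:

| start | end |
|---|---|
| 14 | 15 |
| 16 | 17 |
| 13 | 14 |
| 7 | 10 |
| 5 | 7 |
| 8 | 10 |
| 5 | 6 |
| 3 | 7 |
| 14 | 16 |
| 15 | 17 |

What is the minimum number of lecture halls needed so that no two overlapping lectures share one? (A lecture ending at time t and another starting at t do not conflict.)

3

Count concurrent intervals with a sweep; the peak is the room count.
Events (time:±→running): 3:+→1 5:+→2 5:+→3 … peak 3.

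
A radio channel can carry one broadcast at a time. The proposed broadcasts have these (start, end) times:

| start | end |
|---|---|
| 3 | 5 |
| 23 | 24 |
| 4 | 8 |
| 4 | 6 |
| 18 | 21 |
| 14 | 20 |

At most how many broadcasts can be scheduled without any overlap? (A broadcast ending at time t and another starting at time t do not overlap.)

3

By end time: (3,5), (4,6), (4,8), (14,20), (18,21), (23,24).
Pick (3,5); next start ≥ 5 → (14,20); next start ≥ 20 → (23,24).
Selected 3 broadcasts.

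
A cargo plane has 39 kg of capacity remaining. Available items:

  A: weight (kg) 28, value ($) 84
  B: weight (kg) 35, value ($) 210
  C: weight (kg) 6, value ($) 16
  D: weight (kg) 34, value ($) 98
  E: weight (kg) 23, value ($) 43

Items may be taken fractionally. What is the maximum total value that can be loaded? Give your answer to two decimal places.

Ratios (sorted): B 6.00, A 3.00, D 2.88, C 2.67, E 1.87
take B (35 @ 210); take 4/28 of A → 12.00. Capacity used 39/39.
Total value = 222.00

222.00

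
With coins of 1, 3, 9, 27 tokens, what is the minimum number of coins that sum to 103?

Greedy: take as many of the largest coin as possible, then repeat with the remainder.
103 − 3×27→22 − 2×9→4 − 1×3→1 − 1×1→0
Total coins = 3 + 2 + 1 + 1 = 7

7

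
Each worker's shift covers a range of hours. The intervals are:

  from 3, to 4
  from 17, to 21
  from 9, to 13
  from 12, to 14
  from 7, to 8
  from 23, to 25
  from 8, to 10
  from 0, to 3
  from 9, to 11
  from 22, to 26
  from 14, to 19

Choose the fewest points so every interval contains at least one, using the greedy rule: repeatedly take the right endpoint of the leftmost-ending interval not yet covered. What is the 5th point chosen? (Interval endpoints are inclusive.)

21

Process intervals by earliest right end; each time one isn't hit yet, stab at its right endpoint.
By right end: [0,3]  [3,4]  [7,8]  [8,10]  [9,11]  [9,13]  [12,14]  [14,19]  [17,21]  [23,25]  [22,26]
[0,3] uncovered → point at 3; [7,8] uncovered → point at 8; [9,11] uncovered → point at 11; [12,14] uncovered → point at 14; [17,21] uncovered → point at 21; [23,25] uncovered → point at 25.
Points: 3, 8, 11, 14, 21, 25 (6 total).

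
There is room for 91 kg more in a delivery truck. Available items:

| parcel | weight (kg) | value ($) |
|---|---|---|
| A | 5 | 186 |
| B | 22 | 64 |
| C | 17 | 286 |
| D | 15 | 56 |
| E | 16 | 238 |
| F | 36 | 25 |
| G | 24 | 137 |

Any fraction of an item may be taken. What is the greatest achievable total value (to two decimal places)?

Greedy by value/weight ratio, highest first.
Order: A (186/5=37.20) > C (286/17=16.82) > E (238/16=14.88) > G (137/24=5.71) > D (56/15=3.73) > B (64/22=2.91) > F (25/36=0.69)
Fill: take A (5 @ 186) → take C (17 @ 286) → take E (16 @ 238) → take G (24 @ 137) → take D (15 @ 56) → take 14/22 of B → 40.73; 91/91 used.
Total value = 943.73

943.73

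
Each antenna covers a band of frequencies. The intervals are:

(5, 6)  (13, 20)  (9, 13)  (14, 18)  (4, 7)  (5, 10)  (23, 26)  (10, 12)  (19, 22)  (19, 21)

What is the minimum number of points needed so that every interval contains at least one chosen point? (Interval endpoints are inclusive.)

Sorted: [5,6] [4,7] [5,10] [10,12] [9,13] [14,18] [13,20] [19,21] [19,22] [23,26]
{[5,6],[4,7],[5,10]} hit by 6; {[10,12],[9,13]} hit by 12; {[14,18],[13,20]} hit by 18; {[19,21],[19,22]} hit by 21; {[23,26]} hit by 26.
Points: 6, 12, 18, 21, 26 (5 total).

5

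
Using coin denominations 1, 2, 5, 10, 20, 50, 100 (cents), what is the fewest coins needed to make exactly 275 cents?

275 = 2×100 + 1×50 + 1×20 + 1×5
Total coins = 2 + 1 + 1 + 1 = 5

5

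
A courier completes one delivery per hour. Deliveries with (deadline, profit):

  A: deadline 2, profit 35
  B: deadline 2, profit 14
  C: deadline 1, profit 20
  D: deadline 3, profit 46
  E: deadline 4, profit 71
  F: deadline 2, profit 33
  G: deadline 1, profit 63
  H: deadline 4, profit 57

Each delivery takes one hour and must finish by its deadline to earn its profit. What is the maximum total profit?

Take jobs in profit order; each goes to the latest open slot no later than its deadline.
Profit order: E=71 G=63 H=57 D=46 A=35 F=33 C=20 B=14
Assign: E→slot 4, G→slot 1, H→slot 3, D→slot 2, A skipped, F skipped, C skipped, B skipped.
Slots: [1:G] [2:D] [3:H] [4:E]
Profit = 63 + 46 + 57 + 71 = 237

237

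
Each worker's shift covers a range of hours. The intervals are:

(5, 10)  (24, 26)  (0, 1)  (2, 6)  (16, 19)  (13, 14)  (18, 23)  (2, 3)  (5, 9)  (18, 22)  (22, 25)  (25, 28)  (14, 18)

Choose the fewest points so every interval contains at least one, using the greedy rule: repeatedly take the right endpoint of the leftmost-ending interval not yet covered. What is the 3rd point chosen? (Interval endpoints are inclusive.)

9

Process intervals by earliest right end; each time one isn't hit yet, stab at its right endpoint.
By right end: [0,1]  [2,3]  [2,6]  [5,9]  [5,10]  [13,14]  [14,18]  [16,19]  [18,22]  [18,23]  [22,25]  [24,26]  [25,28]
[0,1] uncovered → point at 1; [2,3] uncovered → point at 3; [5,9] uncovered → point at 9; [13,14] uncovered → point at 14; [16,19] uncovered → point at 19; [22,25] uncovered → point at 25.
Points: 1, 3, 9, 14, 19, 25 (6 total).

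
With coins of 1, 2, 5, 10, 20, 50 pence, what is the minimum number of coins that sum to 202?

202 = 4×50 + 1×2
Total coins = 4 + 1 = 5

5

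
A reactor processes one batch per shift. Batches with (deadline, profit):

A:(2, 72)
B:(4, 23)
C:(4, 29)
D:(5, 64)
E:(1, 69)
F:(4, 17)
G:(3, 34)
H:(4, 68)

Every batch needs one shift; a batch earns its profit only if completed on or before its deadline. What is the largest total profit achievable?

Sort by profit descending; place each in the latest free slot ≤ its deadline.
Profit order: A=72 E=69 H=68 D=64 G=34 C=29 B=23 F=17
Assign: A→slot 2, E→slot 1, H→slot 4, D→slot 5, G→slot 3, C skipped, B skipped, F skipped.
Slots: [1:E] [2:A] [3:G] [4:H] [5:D]
Profit = 69 + 72 + 34 + 68 + 64 = 307

307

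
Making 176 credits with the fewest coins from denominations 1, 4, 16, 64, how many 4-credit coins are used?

176 = 2×64 + 3×16
Count of 4: 0

0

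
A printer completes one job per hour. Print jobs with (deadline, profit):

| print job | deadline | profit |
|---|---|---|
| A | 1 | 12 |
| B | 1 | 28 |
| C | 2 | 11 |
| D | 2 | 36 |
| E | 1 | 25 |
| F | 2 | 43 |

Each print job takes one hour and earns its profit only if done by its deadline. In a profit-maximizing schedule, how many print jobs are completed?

Take jobs in profit order; each goes to the latest open slot no later than its deadline.
By profit: F(d2,43), D(d2,36), B(d1,28), E(d1,25), A(d1,12), C(d2,11)
F→slot 2; D→slot 1; B skipped; E skipped; A skipped; C skipped.
2 of 6 scheduled.

2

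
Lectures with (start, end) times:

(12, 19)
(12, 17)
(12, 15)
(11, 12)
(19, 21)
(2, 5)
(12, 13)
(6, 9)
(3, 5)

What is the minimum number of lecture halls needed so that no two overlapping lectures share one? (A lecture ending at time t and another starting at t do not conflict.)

4

Count concurrent intervals with a sweep; the peak is the room count.
starts: [2, 3, 6, 11, 12, 12, 12, 12, 19]
ends:   [5, 5, 9, 12, 13, 15, 17, 19, 21]
s2→1 s3→2 e5→1 e5→0 s6→1 e9→0 s11→1 e12→0 s12→1 s12→2 s12→3 s12→4  — peak 4.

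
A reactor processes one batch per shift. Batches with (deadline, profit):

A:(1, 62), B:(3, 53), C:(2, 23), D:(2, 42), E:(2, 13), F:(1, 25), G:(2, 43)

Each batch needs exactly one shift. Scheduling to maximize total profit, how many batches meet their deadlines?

Sort by profit descending; place each in the latest free slot ≤ its deadline.
By profit: A(d1,62), B(d3,53), G(d2,43), D(d2,42), F(d1,25), C(d2,23), E(d2,13)
A→slot 1; B→slot 3; G→slot 2; D skipped; F skipped; C skipped; E skipped.
3 of 7 scheduled.

3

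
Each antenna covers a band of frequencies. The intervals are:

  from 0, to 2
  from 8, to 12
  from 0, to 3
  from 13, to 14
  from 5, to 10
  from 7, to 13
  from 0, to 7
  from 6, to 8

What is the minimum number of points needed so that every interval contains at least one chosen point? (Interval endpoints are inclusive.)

3

By right end: [0,2]  [0,3]  [0,7]  [6,8]  [5,10]  [8,12]  [7,13]  [13,14]
[0,2] uncovered → point at 2; [6,8] uncovered → point at 8; [13,14] uncovered → point at 14.
Points: 2, 8, 14 (3 total).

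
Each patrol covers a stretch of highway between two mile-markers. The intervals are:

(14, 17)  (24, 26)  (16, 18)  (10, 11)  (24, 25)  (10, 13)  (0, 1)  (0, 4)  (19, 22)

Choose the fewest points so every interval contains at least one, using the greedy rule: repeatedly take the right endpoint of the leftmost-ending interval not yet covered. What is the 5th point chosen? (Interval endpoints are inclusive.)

25

Process intervals by earliest right end; each time one isn't hit yet, stab at its right endpoint.
Sorted: [0,1] [0,4] [10,11] [10,13] [14,17] [16,18] [19,22] [24,25] [24,26]
{[0,1],[0,4]} hit by 1; {[10,11],[10,13]} hit by 11; {[14,17],[16,18]} hit by 17; {[19,22]} hit by 22; {[24,25],[24,26]} hit by 25.
Points: 1, 11, 17, 22, 25 (5 total).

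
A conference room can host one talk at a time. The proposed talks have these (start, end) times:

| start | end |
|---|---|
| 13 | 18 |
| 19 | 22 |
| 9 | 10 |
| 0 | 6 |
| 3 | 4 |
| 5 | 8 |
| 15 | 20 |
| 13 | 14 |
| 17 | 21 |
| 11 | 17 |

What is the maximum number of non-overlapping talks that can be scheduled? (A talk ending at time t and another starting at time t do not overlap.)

Sort by end time and greedily take each interval whose start is ≥ the last chosen end.
Sorted by end: (3,4)  (0,6)  (5,8)  (9,10)  (13,14)  (11,17)  (13,18)  (15,20)  (17,21)  (19,22)
take (3,4); take (5,8); take (9,10); take (13,14); skip (11,17); take (15,20); skip (17,21).
Selected 5 talks.

5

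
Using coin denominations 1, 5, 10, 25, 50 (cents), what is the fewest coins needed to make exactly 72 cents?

72 = 1×50 + 2×10 + 2×1
Total coins = 1 + 2 + 2 = 5

5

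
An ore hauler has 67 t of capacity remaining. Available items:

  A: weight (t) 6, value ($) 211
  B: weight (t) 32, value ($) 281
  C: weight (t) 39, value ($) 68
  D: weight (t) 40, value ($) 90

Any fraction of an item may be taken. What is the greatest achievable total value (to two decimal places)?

Ratios (sorted): A 35.17, B 8.78, D 2.25, C 1.74
take A (6 @ 211); take B (32 @ 281); take 29/40 of D → 65.25. Capacity used 67/67.
Total value = 557.25

557.25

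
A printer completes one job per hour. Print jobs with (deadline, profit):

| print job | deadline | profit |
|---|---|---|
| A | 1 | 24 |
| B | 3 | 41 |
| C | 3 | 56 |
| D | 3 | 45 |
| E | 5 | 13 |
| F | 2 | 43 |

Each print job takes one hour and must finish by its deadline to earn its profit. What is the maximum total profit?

By profit: C(d3,56), D(d3,45), F(d2,43), B(d3,41), A(d1,24), E(d5,13)
C→slot 3; D→slot 2; F→slot 1; B skipped; A skipped; E→slot 5.
Profit = 43 + 45 + 56 + 13 = 157

157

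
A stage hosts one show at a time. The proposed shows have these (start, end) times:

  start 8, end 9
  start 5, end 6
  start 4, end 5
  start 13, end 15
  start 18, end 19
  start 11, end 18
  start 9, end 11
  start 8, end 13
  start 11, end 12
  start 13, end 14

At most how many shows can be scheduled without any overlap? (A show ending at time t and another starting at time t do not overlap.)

Greedy by earliest finish: after sorting by end time, pick each interval compatible with the last pick.
Sorted by end: (4,5)  (5,6)  (8,9)  (9,11)  (11,12)  (8,13)  (13,14)  (13,15)  (11,18)  (18,19)
take (4,5); take (5,6); take (8,9); take (9,11); take (11,12); skip (8,13); take (13,14); take (18,19).
Selected 7 shows.

7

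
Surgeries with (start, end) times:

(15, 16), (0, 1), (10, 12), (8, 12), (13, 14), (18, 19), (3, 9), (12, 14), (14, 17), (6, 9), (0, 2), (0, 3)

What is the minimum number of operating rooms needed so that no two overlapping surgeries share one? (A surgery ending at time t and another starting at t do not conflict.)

3

Events (time:±→running): 0:+→1 0:+→2 0:+→3 … peak 3.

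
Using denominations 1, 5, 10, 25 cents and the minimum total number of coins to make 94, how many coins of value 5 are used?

1

94 = 3×25 + 1×10 + 1×5 + 4×1
Count of 5: 1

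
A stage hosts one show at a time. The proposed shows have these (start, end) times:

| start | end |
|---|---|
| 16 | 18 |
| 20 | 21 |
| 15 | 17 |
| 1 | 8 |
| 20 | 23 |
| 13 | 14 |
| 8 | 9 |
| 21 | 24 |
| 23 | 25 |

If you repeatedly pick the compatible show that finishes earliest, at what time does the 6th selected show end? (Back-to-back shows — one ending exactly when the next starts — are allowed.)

Sorted by end: (1,8)  (8,9)  (13,14)  (15,17)  (16,18)  (20,21)  (20,23)  (21,24)  (23,25)
take (1,8); take (8,9); take (13,14); take (15,17); take (20,21); take (21,24).
Selected: (1,8) (8,9) (13,14) (15,17) (20,21) (21,24)

24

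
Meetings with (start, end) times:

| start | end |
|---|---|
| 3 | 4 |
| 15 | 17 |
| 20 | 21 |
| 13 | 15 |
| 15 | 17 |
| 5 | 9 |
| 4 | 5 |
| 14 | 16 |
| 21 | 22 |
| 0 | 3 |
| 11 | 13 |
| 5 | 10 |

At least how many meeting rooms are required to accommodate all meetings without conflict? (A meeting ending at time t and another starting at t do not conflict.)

3

The answer is the maximum number of intervals overlapping at any instant.
Events (time:±→running): 0:+→1 3:-→0 3:+→1 4:-→0 4:+→1 5:-→0 5:+→1 5:+→2 9:-→1 10:-→0 11:+→1 13:-→0 13:+→1 14:+→2 15:-→1 15:+→2 15:+→3 … peak 3.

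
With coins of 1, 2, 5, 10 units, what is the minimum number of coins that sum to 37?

5

37 − 3×10→7 − 1×5→2 − 1×2→0
Total coins = 3 + 1 + 1 = 5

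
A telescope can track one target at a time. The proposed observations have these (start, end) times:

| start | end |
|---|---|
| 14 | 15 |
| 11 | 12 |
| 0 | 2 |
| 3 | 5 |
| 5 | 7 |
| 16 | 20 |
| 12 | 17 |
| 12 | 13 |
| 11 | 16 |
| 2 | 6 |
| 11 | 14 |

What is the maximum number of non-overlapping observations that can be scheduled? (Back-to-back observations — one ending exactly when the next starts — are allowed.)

7

Sorted by end: (0,2)  (3,5)  (2,6)  (5,7)  (11,12)  (12,13)  (11,14)  (14,15)  (11,16)  (12,17)  (16,20)
take (0,2); take (3,5); take (5,7); take (11,12); take (12,13); take (14,15); skip (11,16); take (16,20).
Selected 7 observations.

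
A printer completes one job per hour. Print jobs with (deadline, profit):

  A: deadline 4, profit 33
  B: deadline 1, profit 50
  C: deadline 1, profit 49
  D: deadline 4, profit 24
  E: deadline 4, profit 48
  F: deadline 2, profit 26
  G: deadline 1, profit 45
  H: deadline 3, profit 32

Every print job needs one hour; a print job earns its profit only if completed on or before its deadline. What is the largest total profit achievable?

163

By profit: B(d1,50), C(d1,49), E(d4,48), G(d1,45), A(d4,33), H(d3,32), F(d2,26), D(d4,24)
B→slot 1; C skipped; E→slot 4; G skipped; A→slot 3; H→slot 2; F skipped; D skipped.
Profit = 50 + 32 + 33 + 48 = 163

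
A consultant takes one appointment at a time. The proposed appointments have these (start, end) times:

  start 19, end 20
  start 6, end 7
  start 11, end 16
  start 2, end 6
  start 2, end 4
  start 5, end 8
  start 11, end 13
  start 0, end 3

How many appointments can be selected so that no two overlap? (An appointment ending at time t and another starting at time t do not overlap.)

Sort by end time and greedily take each interval whose start is ≥ the last chosen end.
By end time: (0,3), (2,4), (2,6), (6,7), (5,8), (11,13), (11,16), (19,20).
Pick (0,3); next start ≥ 3 → (6,7); next start ≥ 7 → (11,13); next start ≥ 13 → (19,20).
Selected 4 appointments.

4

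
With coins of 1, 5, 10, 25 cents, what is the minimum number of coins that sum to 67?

6

67 = 2×25 + 1×10 + 1×5 + 2×1
Total coins = 2 + 1 + 1 + 2 = 6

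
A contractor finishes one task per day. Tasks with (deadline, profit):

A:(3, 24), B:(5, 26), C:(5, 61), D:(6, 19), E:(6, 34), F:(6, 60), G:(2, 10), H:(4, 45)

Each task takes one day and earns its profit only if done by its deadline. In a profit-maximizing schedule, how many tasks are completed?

6

Profit order: C=61 F=60 H=45 E=34 B=26 A=24 D=19 G=10
Assign: C→slot 5, F→slot 6, H→slot 4, E→slot 3, B→slot 2, A→slot 1, D skipped, G skipped.
Slots: [1:A] [2:B] [3:E] [4:H] [5:C] [6:F]
6 of 8 scheduled.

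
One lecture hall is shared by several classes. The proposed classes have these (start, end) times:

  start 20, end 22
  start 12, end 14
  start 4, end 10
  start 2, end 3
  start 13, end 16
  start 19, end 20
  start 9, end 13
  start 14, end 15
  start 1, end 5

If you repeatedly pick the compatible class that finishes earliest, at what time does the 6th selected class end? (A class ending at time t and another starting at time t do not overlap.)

22

Order by finish time; keep every interval that doesn't clash with the previous kept one.
By end time: (2,3), (1,5), (4,10), (9,13), (12,14), (14,15), (13,16), (19,20), (20,22).
Pick (2,3); next start ≥ 3 → (4,10); next start ≥ 10 → (12,14); next start ≥ 14 → (14,15); next start ≥ 15 → (19,20); next start ≥ 20 → (20,22).
Selected: (2,3) (4,10) (12,14) (14,15) (19,20) (20,22)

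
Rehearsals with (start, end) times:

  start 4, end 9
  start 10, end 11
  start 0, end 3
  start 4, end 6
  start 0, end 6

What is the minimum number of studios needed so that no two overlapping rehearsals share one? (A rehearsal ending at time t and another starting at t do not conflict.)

3

Events (time:±→running): 0:+→1 0:+→2 3:-→1 4:+→2 4:+→3 … peak 3.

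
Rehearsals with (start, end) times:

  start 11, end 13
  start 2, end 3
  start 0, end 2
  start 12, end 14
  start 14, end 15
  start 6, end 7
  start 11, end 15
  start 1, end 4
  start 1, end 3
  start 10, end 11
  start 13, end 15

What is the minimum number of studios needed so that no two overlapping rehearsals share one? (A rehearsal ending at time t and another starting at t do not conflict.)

3

Events (time:±→running): 0:+→1 1:+→2 1:+→3 … peak 3.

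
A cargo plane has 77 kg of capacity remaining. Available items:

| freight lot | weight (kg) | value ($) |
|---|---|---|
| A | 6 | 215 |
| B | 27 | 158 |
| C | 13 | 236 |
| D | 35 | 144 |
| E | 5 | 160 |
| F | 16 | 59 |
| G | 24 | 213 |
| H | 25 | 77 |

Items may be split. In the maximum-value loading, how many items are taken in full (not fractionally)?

5

Sort by value per unit weight and fill in that order.
Ratios (sorted): A 35.83, E 32.00, C 18.15, G 8.88, B 5.85, D 4.11, F 3.69, H 3.08
take A (6 @ 215); take E (5 @ 160); take C (13 @ 236); take G (24 @ 213); take B (27 @ 158); take 2/35 of D → 8.23. Capacity used 77/77.
5 item(s) taken whole; one partial (take 2/35 of D).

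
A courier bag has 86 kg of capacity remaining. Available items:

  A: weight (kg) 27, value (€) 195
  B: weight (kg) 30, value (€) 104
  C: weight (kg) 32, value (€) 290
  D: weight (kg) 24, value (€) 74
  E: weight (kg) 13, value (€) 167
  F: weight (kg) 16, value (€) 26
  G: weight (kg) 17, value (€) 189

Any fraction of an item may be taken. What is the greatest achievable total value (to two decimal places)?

Greedy by value/weight ratio, highest first.
Ratios (sorted): E 12.85, G 11.12, C 9.06, A 7.22, B 3.47, D 3.08, F 1.62
take E (13 @ 167); take G (17 @ 189); take C (32 @ 290); take 24/27 of A → 173.33. Capacity used 86/86.
Total value = 819.33

819.33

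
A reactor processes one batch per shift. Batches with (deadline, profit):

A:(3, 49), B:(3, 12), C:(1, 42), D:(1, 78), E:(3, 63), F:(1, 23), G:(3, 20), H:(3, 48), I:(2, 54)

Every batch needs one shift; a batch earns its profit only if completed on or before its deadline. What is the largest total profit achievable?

Take jobs in profit order; each goes to the latest open slot no later than its deadline.
Profit order: D=78 E=63 I=54 A=49 H=48 C=42 F=23 G=20 B=12
Assign: D→slot 1, E→slot 3, I→slot 2, A skipped, H skipped, C skipped, F skipped, G skipped, B skipped.
Slots: [1:D] [2:I] [3:E]
Profit = 78 + 54 + 63 = 195

195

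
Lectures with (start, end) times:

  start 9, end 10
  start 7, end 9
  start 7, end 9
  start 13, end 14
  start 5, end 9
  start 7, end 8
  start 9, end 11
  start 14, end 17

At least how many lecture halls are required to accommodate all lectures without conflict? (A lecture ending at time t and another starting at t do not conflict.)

4

starts: [5, 7, 7, 7, 9, 9, 13, 14]
ends:   [8, 9, 9, 9, 10, 11, 14, 17]
s5→1 s7→2 s7→3 s7→4  — peak 4.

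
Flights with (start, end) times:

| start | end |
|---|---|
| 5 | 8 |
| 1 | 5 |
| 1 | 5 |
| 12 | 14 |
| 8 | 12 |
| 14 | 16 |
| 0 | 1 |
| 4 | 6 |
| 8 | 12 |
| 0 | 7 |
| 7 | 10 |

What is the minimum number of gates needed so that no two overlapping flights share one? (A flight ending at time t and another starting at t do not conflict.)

4

Count concurrent intervals with a sweep; the peak is the room count.
Events (time:±→running): 0:+→1 0:+→2 1:-→1 1:+→2 1:+→3 4:+→4 … peak 4.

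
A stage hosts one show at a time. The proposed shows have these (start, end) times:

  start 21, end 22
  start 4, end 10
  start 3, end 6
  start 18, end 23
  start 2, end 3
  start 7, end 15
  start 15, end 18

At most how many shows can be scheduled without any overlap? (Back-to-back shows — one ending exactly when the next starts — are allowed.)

Sorted by end: (2,3)  (3,6)  (4,10)  (7,15)  (15,18)  (21,22)  (18,23)
take (2,3); take (3,6); take (7,15); take (15,18); take (21,22).
Selected 5 shows.

5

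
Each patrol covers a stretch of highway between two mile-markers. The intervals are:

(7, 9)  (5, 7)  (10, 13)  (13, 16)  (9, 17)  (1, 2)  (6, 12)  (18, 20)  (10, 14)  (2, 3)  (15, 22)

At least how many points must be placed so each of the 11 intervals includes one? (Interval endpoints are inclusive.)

4

By right end: [1,2]  [2,3]  [5,7]  [7,9]  [6,12]  [10,13]  [10,14]  [13,16]  [9,17]  [18,20]  [15,22]
[1,2] uncovered → point at 2; [5,7] uncovered → point at 7; [10,13] uncovered → point at 13; [18,20] uncovered → point at 20.
Points: 2, 7, 13, 20 (4 total).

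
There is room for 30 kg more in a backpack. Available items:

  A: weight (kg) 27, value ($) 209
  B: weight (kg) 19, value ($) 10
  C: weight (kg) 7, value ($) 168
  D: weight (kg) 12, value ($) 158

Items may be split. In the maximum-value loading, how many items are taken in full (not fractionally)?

2

Sort by value per unit weight and fill in that order.
Ratios (sorted): C 24.00, D 13.17, A 7.74, B 0.53
take C (7 @ 168); take D (12 @ 158); take 11/27 of A → 85.15. Capacity used 30/30.
2 item(s) taken whole; one partial (take 11/27 of A).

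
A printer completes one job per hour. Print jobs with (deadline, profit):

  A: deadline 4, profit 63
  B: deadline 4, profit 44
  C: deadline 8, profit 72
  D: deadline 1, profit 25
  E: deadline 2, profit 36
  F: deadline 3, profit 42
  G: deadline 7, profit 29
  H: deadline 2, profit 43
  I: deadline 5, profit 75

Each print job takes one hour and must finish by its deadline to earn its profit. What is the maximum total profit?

368

By profit: I(d5,75), C(d8,72), A(d4,63), B(d4,44), H(d2,43), F(d3,42), E(d2,36), G(d7,29), D(d1,25)
I→slot 5; C→slot 8; A→slot 4; B→slot 3; H→slot 2; F→slot 1; E skipped; G→slot 7; D skipped.
Profit = 42 + 43 + 44 + 63 + 75 + 29 + 72 = 368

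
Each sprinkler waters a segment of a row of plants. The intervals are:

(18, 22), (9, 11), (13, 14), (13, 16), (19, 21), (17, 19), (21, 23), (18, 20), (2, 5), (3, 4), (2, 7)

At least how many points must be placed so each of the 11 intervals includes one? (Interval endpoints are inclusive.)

5

By right end: [3,4]  [2,5]  [2,7]  [9,11]  [13,14]  [13,16]  [17,19]  [18,20]  [19,21]  [18,22]  [21,23]
[3,4] uncovered → point at 4; [9,11] uncovered → point at 11; [13,14] uncovered → point at 14; [17,19] uncovered → point at 19; [21,23] uncovered → point at 23.
Points: 4, 11, 14, 19, 23 (5 total).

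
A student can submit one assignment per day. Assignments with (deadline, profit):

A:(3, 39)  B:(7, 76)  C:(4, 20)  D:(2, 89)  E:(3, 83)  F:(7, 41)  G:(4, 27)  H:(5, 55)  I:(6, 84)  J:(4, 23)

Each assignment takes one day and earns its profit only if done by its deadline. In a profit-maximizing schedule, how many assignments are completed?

7

Sort by profit descending; place each in the latest free slot ≤ its deadline.
Profit order: D=89 I=84 E=83 B=76 H=55 F=41 A=39 G=27 J=23 C=20
Assign: D→slot 2, I→slot 6, E→slot 3, B→slot 7, H→slot 5, F→slot 4, A→slot 1, G skipped, J skipped, C skipped.
Slots: [1:A] [2:D] [3:E] [4:F] [5:H] [6:I] [7:B]
7 of 10 scheduled.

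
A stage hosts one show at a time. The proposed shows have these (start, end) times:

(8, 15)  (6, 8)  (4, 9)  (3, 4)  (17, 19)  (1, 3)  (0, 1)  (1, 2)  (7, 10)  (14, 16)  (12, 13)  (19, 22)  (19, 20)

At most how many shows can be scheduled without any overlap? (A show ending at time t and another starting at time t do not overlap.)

Sorted by end: (0,1)  (1,2)  (1,3)  (3,4)  (6,8)  (4,9)  (7,10)  (12,13)  (8,15)  (14,16)  (17,19)  (19,20)  (19,22)
take (0,1); take (1,2); skip (1,3); take (3,4); take (6,8); take (12,13); skip (8,15); take (14,16); take (17,19); take (19,20).
Selected 8 shows.

8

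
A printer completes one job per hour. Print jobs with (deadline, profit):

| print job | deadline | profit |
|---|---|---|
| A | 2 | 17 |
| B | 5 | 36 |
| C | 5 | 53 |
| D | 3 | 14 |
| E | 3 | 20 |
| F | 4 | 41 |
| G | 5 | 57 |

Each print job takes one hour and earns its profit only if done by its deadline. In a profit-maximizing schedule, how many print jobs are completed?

Profit order: G=57 C=53 F=41 B=36 E=20 A=17 D=14
Assign: G→slot 5, C→slot 4, F→slot 3, B→slot 2, E→slot 1, A skipped, D skipped.
Slots: [1:E] [2:B] [3:F] [4:C] [5:G]
5 of 7 scheduled.

5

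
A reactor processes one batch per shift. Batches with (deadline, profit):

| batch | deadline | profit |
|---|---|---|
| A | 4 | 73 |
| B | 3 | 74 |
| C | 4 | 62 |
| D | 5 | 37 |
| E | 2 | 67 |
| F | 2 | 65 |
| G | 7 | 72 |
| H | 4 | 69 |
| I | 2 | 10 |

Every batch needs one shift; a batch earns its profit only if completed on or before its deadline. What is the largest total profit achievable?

Sort by profit descending; place each in the latest free slot ≤ its deadline.
Profit order: B=74 A=73 G=72 H=69 E=67 F=65 C=62 D=37 I=10
Assign: B→slot 3, A→slot 4, G→slot 7, H→slot 2, E→slot 1, F skipped, C skipped, D→slot 5, I skipped.
Slots: [1:E] [2:H] [3:B] [4:A] [5:D] [7:G]
Profit = 67 + 69 + 74 + 73 + 37 + 72 = 392

392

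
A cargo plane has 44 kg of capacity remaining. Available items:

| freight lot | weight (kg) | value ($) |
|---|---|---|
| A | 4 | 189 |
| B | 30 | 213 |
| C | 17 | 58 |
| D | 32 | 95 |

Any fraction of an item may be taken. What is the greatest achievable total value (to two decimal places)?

Ratios (sorted): A 47.25, B 7.10, C 3.41, D 2.97
take A (4 @ 189); take B (30 @ 213); take 10/17 of C → 34.12. Capacity used 44/44.
Total value = 436.12

436.12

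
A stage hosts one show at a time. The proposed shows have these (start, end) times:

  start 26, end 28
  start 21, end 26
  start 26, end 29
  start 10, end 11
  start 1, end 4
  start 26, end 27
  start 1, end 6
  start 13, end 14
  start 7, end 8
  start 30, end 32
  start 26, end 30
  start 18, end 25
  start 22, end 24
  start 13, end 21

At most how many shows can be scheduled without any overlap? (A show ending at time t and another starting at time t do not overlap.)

7

Greedy by earliest finish: after sorting by end time, pick each interval compatible with the last pick.
By end time: (1,4), (1,6), (7,8), (10,11), (13,14), (13,21), (22,24), (18,25), (21,26), (26,27), (26,28), (26,29), (26,30), (30,32).
Pick (1,4); next start ≥ 4 → (7,8); next start ≥ 8 → (10,11); next start ≥ 11 → (13,14); next start ≥ 14 → (22,24); next start ≥ 24 → (26,27); next start ≥ 27 → (30,32).
Selected 7 shows.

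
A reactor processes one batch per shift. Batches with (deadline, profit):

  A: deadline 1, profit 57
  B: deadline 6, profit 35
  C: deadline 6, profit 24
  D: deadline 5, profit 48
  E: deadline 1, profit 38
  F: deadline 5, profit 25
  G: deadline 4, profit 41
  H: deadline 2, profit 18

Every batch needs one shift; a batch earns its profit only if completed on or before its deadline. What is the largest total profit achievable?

Profit order: A=57 D=48 G=41 E=38 B=35 F=25 C=24 H=18
Assign: A→slot 1, D→slot 5, G→slot 4, E skipped, B→slot 6, F→slot 3, C→slot 2, H skipped.
Slots: [1:A] [2:C] [3:F] [4:G] [5:D] [6:B]
Profit = 57 + 24 + 25 + 41 + 48 + 35 = 230

230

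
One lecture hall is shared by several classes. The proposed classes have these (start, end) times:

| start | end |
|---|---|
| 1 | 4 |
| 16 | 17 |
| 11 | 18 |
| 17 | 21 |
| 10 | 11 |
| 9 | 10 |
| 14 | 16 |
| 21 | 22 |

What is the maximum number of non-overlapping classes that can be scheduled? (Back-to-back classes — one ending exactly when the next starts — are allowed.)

7

Sorted by end: (1,4)  (9,10)  (10,11)  (14,16)  (16,17)  (11,18)  (17,21)  (21,22)
take (1,4); take (9,10); take (10,11); take (14,16); take (16,17); take (17,21); take (21,22).
Selected 7 classes.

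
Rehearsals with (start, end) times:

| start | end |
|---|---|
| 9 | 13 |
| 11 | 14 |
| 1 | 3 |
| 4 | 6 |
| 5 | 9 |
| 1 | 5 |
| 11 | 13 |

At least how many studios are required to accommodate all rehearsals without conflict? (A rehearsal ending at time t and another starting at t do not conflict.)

3

starts: [1, 1, 4, 5, 9, 11, 11]
ends:   [3, 5, 6, 9, 13, 13, 14]
s1→1 s1→2 e3→1 s4→2 e5→1 s5→2 e6→1 e9→0 s9→1 s11→2 s11→3  — peak 3.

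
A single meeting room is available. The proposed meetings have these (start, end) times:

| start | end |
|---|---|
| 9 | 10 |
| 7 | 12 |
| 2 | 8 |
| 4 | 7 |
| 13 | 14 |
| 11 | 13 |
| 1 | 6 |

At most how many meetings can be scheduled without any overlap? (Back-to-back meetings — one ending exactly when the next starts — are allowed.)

4

Sort by end time and greedily take each interval whose start is ≥ the last chosen end.
Sorted by end: (1,6)  (4,7)  (2,8)  (9,10)  (7,12)  (11,13)  (13,14)
take (1,6); take (9,10); take (11,13); take (13,14).
Selected 4 meetings.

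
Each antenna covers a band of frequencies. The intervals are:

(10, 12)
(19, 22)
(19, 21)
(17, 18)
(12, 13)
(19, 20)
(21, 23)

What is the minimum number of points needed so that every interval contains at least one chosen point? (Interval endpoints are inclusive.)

4

Sort by right endpoint; whenever an interval is uncovered, place a point at its right end.
By right end: [10,12]  [12,13]  [17,18]  [19,20]  [19,21]  [19,22]  [21,23]
[10,12] uncovered → point at 12; [17,18] uncovered → point at 18; [19,20] uncovered → point at 20; [21,23] uncovered → point at 23.
Points: 12, 18, 20, 23 (4 total).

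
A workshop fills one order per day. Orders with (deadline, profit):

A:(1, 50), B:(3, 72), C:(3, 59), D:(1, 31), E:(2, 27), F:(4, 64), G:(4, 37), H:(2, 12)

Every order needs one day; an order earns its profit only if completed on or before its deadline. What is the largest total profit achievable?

245

Take jobs in profit order; each goes to the latest open slot no later than its deadline.
Profit order: B=72 F=64 C=59 A=50 G=37 D=31 E=27 H=12
Assign: B→slot 3, F→slot 4, C→slot 2, A→slot 1, G skipped, D skipped, E skipped, H skipped.
Slots: [1:A] [2:C] [3:B] [4:F]
Profit = 50 + 59 + 72 + 64 = 245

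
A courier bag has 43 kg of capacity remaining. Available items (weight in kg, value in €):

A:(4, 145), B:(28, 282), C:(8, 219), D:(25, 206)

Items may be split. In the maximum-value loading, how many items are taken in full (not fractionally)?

Ratios (sorted): A 36.25, C 27.38, B 10.07, D 8.24
take A (4 @ 145); take C (8 @ 219); take B (28 @ 282); take 3/25 of D → 24.72. Capacity used 43/43.
3 item(s) taken whole; one partial (take 3/25 of D).

3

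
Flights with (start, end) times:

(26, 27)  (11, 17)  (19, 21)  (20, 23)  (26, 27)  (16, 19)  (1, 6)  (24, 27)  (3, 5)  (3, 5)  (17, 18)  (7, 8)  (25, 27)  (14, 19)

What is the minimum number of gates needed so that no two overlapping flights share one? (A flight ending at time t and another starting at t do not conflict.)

4

Count concurrent intervals with a sweep; the peak is the room count.
Events (time:±→running): 1:+→1 3:+→2 3:+→3 5:-→2 5:-→1 6:-→0 7:+→1 8:-→0 11:+→1 14:+→2 16:+→3 17:-→2 17:+→3 18:-→2 19:-→1 19:-→0 19:+→1 20:+→2 21:-→1 23:-→0 24:+→1 25:+→2 26:+→3 26:+→4 … peak 4.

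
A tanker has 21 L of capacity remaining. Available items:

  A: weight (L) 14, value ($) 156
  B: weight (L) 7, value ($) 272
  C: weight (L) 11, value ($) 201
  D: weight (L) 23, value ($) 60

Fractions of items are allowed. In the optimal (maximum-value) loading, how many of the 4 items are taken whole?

Sort by value per unit weight and fill in that order.
Ratios (sorted): B 38.86, C 18.27, A 11.14, D 2.61
take B (7 @ 272); take C (11 @ 201); take 3/14 of A → 33.43. Capacity used 21/21.
2 item(s) taken whole; one partial (take 3/14 of A).

2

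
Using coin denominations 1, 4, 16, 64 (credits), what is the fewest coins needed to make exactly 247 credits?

10

Greedy: take as many of the largest coin as possible, then repeat with the remainder.
247 = 3×64 + 3×16 + 1×4 + 3×1
Total coins = 3 + 3 + 1 + 3 = 10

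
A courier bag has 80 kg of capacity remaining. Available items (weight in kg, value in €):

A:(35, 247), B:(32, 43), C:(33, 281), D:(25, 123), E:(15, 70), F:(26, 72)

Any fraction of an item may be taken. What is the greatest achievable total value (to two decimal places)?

Sort by value per unit weight and fill in that order.
Ratios (sorted): C 8.52, A 7.06, D 4.92, E 4.67, F 2.77, B 1.34
take C (33 @ 281); take A (35 @ 247); take 12/25 of D → 59.04. Capacity used 80/80.
Total value = 587.04

587.04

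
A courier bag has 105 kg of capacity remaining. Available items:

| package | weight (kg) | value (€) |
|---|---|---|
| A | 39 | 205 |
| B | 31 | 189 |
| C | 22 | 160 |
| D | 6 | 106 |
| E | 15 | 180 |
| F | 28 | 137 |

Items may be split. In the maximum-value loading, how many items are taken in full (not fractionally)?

4

Order: D (106/6=17.67) > E (180/15=12.00) > C (160/22=7.27) > B (189/31=6.10) > A (205/39=5.26) > F (137/28=4.89)
Fill: take D (6 @ 106) → take E (15 @ 180) → take C (22 @ 160) → take B (31 @ 189) → take 31/39 of A → 162.95; 105/105 used.
4 item(s) taken whole; one partial (take 31/39 of A).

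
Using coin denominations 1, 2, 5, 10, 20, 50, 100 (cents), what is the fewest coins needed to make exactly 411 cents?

6

Greedy: take as many of the largest coin as possible, then repeat with the remainder.
411 = 4×100 + 1×10 + 1×1
Total coins = 4 + 1 + 1 = 6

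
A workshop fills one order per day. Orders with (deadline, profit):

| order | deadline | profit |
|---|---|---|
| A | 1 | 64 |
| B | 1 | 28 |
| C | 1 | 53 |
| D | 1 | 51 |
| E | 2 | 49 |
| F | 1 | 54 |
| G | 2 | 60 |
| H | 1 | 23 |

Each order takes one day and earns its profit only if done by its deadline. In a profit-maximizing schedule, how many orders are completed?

Profit order: A=64 G=60 F=54 C=53 D=51 E=49 B=28 H=23
Assign: A→slot 1, G→slot 2, F skipped, C skipped, D skipped, E skipped, B skipped, H skipped.
Slots: [1:A] [2:G]
2 of 8 scheduled.

2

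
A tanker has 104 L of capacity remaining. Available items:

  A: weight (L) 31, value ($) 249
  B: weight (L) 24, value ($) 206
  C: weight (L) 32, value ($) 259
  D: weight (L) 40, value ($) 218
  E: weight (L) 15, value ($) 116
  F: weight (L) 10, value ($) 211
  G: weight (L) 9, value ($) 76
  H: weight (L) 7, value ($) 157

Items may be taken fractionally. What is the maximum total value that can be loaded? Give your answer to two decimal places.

1085.71

Order: H (157/7=22.43) > F (211/10=21.10) > B (206/24=8.58) > G (76/9=8.44) > C (259/32=8.09) > A (249/31=8.03) > E (116/15=7.73) > D (218/40=5.45)
Fill: take H (7 @ 157) → take F (10 @ 211) → take B (24 @ 206) → take G (9 @ 76) → take C (32 @ 259) → take 22/31 of A → 176.71; 104/104 used.
Total value = 1085.71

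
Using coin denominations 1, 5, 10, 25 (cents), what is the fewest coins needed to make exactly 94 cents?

9

Greedy: take as many of the largest coin as possible, then repeat with the remainder.
94 = 3×25 + 1×10 + 1×5 + 4×1
Total coins = 3 + 1 + 1 + 4 = 9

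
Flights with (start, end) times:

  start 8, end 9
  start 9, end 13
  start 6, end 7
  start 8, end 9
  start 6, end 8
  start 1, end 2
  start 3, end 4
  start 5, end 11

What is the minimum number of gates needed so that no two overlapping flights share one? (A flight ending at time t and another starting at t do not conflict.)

Events (time:±→running): 1:+→1 2:-→0 3:+→1 4:-→0 5:+→1 6:+→2 6:+→3 … peak 3.

3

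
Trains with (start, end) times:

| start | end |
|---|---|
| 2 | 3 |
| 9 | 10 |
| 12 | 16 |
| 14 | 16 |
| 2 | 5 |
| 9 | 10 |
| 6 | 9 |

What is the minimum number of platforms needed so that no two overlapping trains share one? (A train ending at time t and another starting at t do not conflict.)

Count concurrent intervals with a sweep; the peak is the room count.
starts: [2, 2, 6, 9, 9, 12, 14]
ends:   [3, 5, 9, 10, 10, 16, 16]
s2→1 s2→2  — peak 2.

2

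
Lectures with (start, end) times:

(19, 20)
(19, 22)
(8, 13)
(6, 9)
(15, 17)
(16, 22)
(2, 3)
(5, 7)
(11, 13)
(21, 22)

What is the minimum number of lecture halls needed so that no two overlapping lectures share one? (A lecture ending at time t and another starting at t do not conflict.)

3

Events (time:±→running): 2:+→1 3:-→0 5:+→1 6:+→2 7:-→1 8:+→2 9:-→1 11:+→2 13:-→1 13:-→0 15:+→1 16:+→2 17:-→1 19:+→2 19:+→3 … peak 3.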